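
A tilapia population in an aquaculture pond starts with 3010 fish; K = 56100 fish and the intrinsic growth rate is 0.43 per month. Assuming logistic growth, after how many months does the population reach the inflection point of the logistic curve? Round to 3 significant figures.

6.67 months

Logistic growth is fastest at N = K/2 = 28050.
A = (K − N₀)/N₀ = 17.638. Set K/(1 + A·e^(−rt)) = K/2 → A·e^(−rt) = 1.
e^(−0.43t) = 1/17.638 = 0.0566962, so t = ln(17.638)/0.43 = 2.87/0.43 = 6.6745.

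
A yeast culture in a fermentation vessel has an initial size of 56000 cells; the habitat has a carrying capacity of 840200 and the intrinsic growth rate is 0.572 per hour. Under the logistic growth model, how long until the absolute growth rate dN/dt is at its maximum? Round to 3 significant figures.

Logistic growth is fastest at N = K/2 = 420100.
A = (K − N₀)/N₀ = 14.004. Set K/(1 + A·e^(−rt)) = K/2 → A·e^(−rt) = 1.
e^(−0.572t) = 1/14.004 = 0.0714104, so t = ln(14.004)/0.572 = 2.6393/0.572 = 4.6142.

4.61 hours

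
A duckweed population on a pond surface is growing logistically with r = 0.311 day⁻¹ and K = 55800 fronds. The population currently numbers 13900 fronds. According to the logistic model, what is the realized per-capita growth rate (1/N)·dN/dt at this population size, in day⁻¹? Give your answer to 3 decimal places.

0.234 per day

(1/N)·dN/dt = r(1 − N/K) = 0.311 × (1 − 13900/55800).
= 0.311 × 0.7509 = 0.23353.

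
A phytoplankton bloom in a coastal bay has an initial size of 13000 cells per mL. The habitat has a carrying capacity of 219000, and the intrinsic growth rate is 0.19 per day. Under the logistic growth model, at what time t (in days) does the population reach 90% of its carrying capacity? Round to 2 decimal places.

26.11 days

A = (K − N₀)/N₀ = (219000 − 13000)/13000 = 15.846.
Solve 219000/(1 + 15.846·e^(−0.19t)) = 197100: 1 + 15.846·e^(−0.19t) = 1.1111, so e^(−0.19t) = 0.00701187.
−0.19·t = ln(0.00701187) = -4.9602, so t = 4.9602/0.19 = 26.106.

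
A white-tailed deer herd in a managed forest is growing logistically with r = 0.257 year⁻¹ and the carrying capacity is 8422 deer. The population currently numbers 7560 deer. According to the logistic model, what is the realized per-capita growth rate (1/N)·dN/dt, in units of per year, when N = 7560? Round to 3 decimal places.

0.026 per year

(1/N)·dN/dt = r(1 − N/K) = 0.257 × (1 − 7560/8422).
= 0.257 × 0.10235 = 0.026304.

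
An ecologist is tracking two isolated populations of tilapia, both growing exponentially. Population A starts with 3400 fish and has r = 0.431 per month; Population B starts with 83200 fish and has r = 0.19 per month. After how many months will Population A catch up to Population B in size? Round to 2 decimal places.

Set 3400·e^(0.431t) = 83200·e^(0.19t).
e^((0.431 − 0.19)t) = 83200/3400 → e^(0.241·t) = 24.471.
0.241·t = ln(24.471) = 3.1975, so t = 3.1975/0.241 = 13.268.

13.27 months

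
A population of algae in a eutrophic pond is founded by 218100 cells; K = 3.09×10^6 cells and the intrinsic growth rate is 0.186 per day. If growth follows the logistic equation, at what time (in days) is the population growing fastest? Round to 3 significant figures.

13.9 days

Logistic growth is fastest at N = K/2 = 1.545×10^6.
A = (K − N₀)/N₀ = 13.168. Set K/(1 + A·e^(−rt)) = K/2 → A·e^(−rt) = 1.
e^(−0.186t) = 1/13.168 = 0.0759428, so t = ln(13.168)/0.186 = 2.5778/0.186 = 13.859.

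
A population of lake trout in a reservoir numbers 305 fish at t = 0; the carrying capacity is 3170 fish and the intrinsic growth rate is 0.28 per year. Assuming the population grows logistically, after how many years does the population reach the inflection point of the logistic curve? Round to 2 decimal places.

Logistic growth is fastest at N = K/2 = 1585.
A = (K − N₀)/N₀ = 9.3934. Set K/(1 + A·e^(−rt)) = K/2 → A·e^(−rt) = 1.
e^(−0.28t) = 1/9.3934 = 0.106457, so t = ln(9.3934)/0.28 = 2.24/0.28 = 8.

8.00 years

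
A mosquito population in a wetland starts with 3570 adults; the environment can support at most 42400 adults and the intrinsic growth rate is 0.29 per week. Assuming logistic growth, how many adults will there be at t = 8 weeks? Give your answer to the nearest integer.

20494 adults

A = (K − N₀)/N₀ = (42400 − 3570)/3570 = 10.877.
N(t) = K/(1 + A·e^(−rt)) = 42400/(1 + 10.877×e^(−0.29×8)).
e^(−2.32) = 0.098274; denominator = 1 + 10.877×0.098274 = 2.0689.
N = 42400/2.0689 = 20494.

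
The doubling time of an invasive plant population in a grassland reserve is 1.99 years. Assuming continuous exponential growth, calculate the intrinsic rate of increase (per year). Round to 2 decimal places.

0.35 per year

r = ln(2)/t_d = 0.6931/1.99 = 0.34832.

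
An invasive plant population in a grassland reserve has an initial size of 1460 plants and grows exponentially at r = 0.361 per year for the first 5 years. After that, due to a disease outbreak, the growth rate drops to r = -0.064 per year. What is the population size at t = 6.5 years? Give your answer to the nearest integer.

Phase 1: N(5) = 1460·e^(0.361×5) = 1460·e^1.805 = 8876.76.
Phase 2 runs for 6.5 − 5 = 1.5 years at r = -0.064.
N(6.5) = 8876.76·e^(-0.064×1.5) = 8876.76·e^-0.096 = 8064.22.

8064 plants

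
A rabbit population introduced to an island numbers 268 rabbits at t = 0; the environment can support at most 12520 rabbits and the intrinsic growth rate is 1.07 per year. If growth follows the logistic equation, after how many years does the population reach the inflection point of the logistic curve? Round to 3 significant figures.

Logistic growth is fastest at N = K/2 = 6260.
A = (K − N₀)/N₀ = 45.716. Set K/(1 + A·e^(−rt)) = K/2 → A·e^(−rt) = 1.
e^(−1.07t) = 1/45.716 = 0.021874, so t = ln(45.716)/1.07 = 3.8225/1.07 = 3.5724.

3.57 years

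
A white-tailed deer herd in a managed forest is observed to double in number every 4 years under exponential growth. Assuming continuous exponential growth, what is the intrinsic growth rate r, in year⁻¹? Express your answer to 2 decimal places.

0.17 per year

r = ln(2)/t_d = 0.6931/4 = 0.17329.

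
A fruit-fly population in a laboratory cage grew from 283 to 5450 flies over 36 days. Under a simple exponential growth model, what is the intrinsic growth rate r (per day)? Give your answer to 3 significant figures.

0.0822 per day

From N(t) = N₀·e^(rt): e^(r·36) = 5450/283 = 19.258.
r·36 = ln(19.258) = 2.9579, so r = 2.9579/36 = 0.082165.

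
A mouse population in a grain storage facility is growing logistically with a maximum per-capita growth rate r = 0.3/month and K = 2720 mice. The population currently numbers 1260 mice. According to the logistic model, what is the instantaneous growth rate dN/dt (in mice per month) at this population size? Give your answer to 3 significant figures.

203 mice per month

dN/dt = rN(1 − N/K) = 0.3 × 1260 × (1 − 1260/2720).
1 − 1260/2720 = 0.53676; dN/dt = 0.3 × 1260 × 0.53676 = 202.9.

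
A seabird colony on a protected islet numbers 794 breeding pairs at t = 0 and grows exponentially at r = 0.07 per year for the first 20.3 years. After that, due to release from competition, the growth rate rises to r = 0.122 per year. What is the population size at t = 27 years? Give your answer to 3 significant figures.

Phase 1: N(20.3) = 794·e^(0.07×20.3) = 794·e^1.421 = 3288.16.
Phase 2 runs for 27 − 20.3 = 6.7 years at r = 0.122.
N(27) = 3288.16·e^(0.122×6.7) = 3288.16·e^0.8174 = 7446.38.

7450 breeding pairs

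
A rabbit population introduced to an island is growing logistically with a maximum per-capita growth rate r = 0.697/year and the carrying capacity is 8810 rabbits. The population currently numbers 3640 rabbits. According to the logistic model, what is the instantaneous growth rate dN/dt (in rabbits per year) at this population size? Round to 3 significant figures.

dN/dt = rN(1 − N/K) = 0.697 × 3640 × (1 − 3640/8810).
1 − 3640/8810 = 0.58683; dN/dt = 0.697 × 3640 × 0.58683 = 1488.8.

1490 rabbits per year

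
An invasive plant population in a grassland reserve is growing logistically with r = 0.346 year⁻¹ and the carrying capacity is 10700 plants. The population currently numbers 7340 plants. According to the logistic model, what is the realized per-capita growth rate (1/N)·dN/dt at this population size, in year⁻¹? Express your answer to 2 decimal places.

0.11 per year

(1/N)·dN/dt = r(1 − N/K) = 0.346 × (1 − 7340/10700).
= 0.346 × 0.31402 = 0.10865.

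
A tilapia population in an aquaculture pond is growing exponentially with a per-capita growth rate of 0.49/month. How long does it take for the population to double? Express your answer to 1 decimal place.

Doubling time t_d = ln(2)/r = 0.6931/0.49 = 1.4146.

1.4 months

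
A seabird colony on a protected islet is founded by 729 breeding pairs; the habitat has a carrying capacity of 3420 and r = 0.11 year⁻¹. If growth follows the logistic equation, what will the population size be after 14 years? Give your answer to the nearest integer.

1909 breeding pairs

A = (K − N₀)/N₀ = (3420 − 729)/729 = 3.6914.
N(t) = K/(1 + A·e^(−rt)) = 3420/(1 + 3.6914×e^(−0.11×14)).
e^(−1.54) = 0.21438; denominator = 1 + 3.6914×0.21438 = 1.7914.
N = 3420/1.7914 = 1909.17.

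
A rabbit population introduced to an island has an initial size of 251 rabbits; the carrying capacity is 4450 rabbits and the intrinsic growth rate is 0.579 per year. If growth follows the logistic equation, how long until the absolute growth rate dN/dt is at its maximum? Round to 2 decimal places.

4.87 years

Logistic growth is fastest at N = K/2 = 2225.
A = (K − N₀)/N₀ = 16.729. Set K/(1 + A·e^(−rt)) = K/2 → A·e^(−rt) = 1.
e^(−0.579t) = 1/16.729 = 0.0597761, so t = ln(16.729)/0.579 = 2.8171/0.579 = 4.8655.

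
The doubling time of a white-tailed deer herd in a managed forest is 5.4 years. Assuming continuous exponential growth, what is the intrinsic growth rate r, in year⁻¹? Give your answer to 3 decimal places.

0.128 per year

r = ln(2)/t_d = 0.6931/5.4 = 0.12836.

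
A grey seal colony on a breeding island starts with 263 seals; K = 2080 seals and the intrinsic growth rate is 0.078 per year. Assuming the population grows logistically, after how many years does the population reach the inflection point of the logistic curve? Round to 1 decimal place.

24.8 years

Logistic growth is fastest at N = K/2 = 1040.
A = (K − N₀)/N₀ = 6.9087. Set K/(1 + A·e^(−rt)) = K/2 → A·e^(−rt) = 1.
e^(−0.078t) = 1/6.9087 = 0.144744, so t = ln(6.9087)/0.078 = 1.9328/0.078 = 24.779.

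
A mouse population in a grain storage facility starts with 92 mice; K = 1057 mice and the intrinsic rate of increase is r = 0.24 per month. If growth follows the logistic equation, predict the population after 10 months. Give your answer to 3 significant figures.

542 mice

A = (K − N₀)/N₀ = (1057 − 92)/92 = 10.489.
N(t) = K/(1 + A·e^(−rt)) = 1057/(1 + 10.489×e^(−0.24×10)).
e^(−2.4) = 0.090718; denominator = 1 + 10.489×0.090718 = 1.9516.
N = 1057/1.9516 = 541.62.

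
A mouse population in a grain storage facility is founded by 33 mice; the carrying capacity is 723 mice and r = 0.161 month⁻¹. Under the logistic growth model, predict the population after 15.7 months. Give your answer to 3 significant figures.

A = (K − N₀)/N₀ = (723 − 33)/33 = 20.909.
N(t) = K/(1 + A·e^(−rt)) = 723/(1 + 20.909×e^(−0.161×15.7)).
e^(−2.528) = 0.079842; denominator = 1 + 20.909×0.079842 = 2.6694.
N = 723/2.6694 = 270.844.

271 mice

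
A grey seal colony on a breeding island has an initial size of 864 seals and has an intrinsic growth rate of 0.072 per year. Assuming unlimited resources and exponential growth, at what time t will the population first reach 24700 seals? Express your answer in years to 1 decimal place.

Set N₀·e^(rt) = 24700: e^(0.072·t) = 24700/864 = 28.588.
0.072·t = ln(28.588) = 3.353, so t = 3.353/0.072 = 46.569.

46.6 years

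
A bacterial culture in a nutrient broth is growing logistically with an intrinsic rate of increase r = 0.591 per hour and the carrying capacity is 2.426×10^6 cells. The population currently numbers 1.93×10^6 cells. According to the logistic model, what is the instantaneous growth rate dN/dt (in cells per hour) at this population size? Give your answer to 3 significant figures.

233000 cells per hour

dN/dt = rN(1 − N/K) = 0.591 × 1.93×10^6 × (1 − 1.93×10^6/2.426×10^6).
1 − 1.93×10^6/2.426×10^6 = 0.20445; dN/dt = 0.591 × 1.93×10^6 × 0.20445 = 2.33204×10^5.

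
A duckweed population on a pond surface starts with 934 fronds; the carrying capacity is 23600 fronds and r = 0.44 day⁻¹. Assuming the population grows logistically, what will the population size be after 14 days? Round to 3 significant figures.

22400 fronds

A = (K − N₀)/N₀ = (23600 − 934)/934 = 24.268.
N(t) = K/(1 + A·e^(−rt)) = 23600/(1 + 24.268×e^(−0.44×14)).
e^(−6.16) = 0.0021123; denominator = 1 + 24.268×0.0021123 = 1.0513.
N = 23600/1.0513 = 22449.3.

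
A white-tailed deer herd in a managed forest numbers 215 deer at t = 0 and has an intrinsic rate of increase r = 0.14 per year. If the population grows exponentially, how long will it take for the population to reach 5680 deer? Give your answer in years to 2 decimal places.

23.39 years

Set N₀·e^(rt) = 5680: e^(0.14·t) = 5680/215 = 26.419.
0.14·t = ln(26.419) = 3.2741, so t = 3.2741/0.14 = 23.386.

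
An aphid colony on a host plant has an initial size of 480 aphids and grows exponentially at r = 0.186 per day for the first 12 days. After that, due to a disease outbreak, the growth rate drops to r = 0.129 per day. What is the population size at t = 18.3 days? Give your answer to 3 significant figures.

10100 aphids

Phase 1: N(12) = 480·e^(0.186×12) = 480·e^2.232 = 4472.87.
Phase 2 runs for 18.3 − 12 = 6.3 days at r = 0.129.
N(18.3) = 4472.87·e^(0.129×6.3) = 4472.87·e^0.8127 = 10081.8.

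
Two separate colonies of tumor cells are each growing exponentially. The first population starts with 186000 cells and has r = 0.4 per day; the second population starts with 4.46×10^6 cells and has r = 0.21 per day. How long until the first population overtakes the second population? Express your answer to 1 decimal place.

Set 186000·e^(0.4t) = 4.46×10^6·e^(0.21t).
e^((0.4 − 0.21)t) = 4.46×10^6/186000 → e^(0.19·t) = 23.978.
0.19·t = ln(23.978) = 3.1772, so t = 3.1772/0.19 = 16.722.

16.7 days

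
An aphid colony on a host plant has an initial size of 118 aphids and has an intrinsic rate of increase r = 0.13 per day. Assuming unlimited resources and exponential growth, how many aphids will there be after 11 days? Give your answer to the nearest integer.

N(t) = N₀·e^(rt) = 118 × e^(0.13×11) = 118 × e^1.43.
e^1.43 ≈ 4.1787, so N ≈ 118 × 4.1787 = 493.087.

493 aphids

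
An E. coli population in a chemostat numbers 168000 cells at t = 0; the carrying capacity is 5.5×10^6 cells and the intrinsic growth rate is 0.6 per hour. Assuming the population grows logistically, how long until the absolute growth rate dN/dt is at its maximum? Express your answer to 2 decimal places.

Logistic growth is fastest at N = K/2 = 2.75×10^6.
A = (K − N₀)/N₀ = 31.738. Set K/(1 + A·e^(−rt)) = K/2 → A·e^(−rt) = 1.
e^(−0.6t) = 1/31.738 = 0.0315079, so t = ln(31.738)/0.6 = 3.4575/0.6 = 5.7625.

5.76 hours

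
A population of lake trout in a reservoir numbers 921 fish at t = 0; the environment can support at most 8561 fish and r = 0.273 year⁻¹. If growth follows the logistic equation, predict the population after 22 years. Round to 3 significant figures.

A = (K − N₀)/N₀ = (8561 − 921)/921 = 8.2953.
N(t) = K/(1 + A·e^(−rt)) = 8561/(1 + 8.2953×e^(−0.273×22)).
e^(−6.006) = 0.0024639; denominator = 1 + 8.2953×0.0024639 = 1.0204.
N = 8561/1.0204 = 8389.53.

8390 fish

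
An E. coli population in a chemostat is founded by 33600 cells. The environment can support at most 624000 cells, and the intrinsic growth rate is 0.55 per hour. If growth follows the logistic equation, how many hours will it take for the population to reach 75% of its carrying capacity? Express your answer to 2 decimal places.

A = (K − N₀)/N₀ = (624000 − 33600)/33600 = 17.571.
Solve 624000/(1 + 17.571·e^(−0.55t)) = 468000: 1 + 17.571·e^(−0.55t) = 1.3333, so e^(−0.55t) = 0.0189702.
−0.55·t = ln(0.0189702) = -3.9649, so t = 3.9649/0.55 = 7.2089.

7.21 hours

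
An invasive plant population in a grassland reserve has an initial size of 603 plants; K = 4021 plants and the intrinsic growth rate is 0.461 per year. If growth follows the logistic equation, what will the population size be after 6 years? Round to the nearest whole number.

A = (K − N₀)/N₀ = (4021 − 603)/603 = 5.6683.
N(t) = K/(1 + A·e^(−rt)) = 4021/(1 + 5.6683×e^(−0.461×6)).
e^(−2.766) = 0.062913; denominator = 1 + 5.6683×0.062913 = 1.3566.
N = 4021/1.3566 = 2964.

2964 plants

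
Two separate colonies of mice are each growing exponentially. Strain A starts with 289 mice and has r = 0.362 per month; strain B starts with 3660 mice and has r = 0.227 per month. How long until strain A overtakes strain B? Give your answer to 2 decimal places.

Set 289·e^(0.362t) = 3660·e^(0.227t).
e^((0.362 − 0.227)t) = 3660/289 → e^(0.135·t) = 12.664.
0.135·t = ln(12.664) = 2.5388, so t = 2.5388/0.135 = 18.806.

18.81 months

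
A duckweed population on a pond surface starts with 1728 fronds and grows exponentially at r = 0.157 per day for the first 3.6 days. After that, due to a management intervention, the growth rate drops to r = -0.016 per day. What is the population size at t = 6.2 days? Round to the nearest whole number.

2917 fronds

Phase 1: N(3.6) = 1728·e^(0.157×3.6) = 1728·e^0.5652 = 3040.93.
Phase 2 runs for 6.2 − 3.6 = 2.6 days at r = -0.016.
N(6.2) = 3040.93·e^(-0.016×2.6) = 3040.93·e^-0.0416 = 2917.03.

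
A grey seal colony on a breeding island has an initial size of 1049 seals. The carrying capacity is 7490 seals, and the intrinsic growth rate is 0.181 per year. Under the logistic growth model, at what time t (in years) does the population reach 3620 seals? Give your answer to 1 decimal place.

A = (K − N₀)/N₀ = (7490 − 1049)/1049 = 6.1401.
Solve 7490/(1 + 6.1401·e^(−0.181t)) = 3620: 1 + 6.1401·e^(−0.181t) = 2.0691, so e^(−0.181t) = 0.17411.
−0.181·t = ln(0.17411) = -1.7481, so t = 1.7481/0.181 = 9.6578.

9.7 years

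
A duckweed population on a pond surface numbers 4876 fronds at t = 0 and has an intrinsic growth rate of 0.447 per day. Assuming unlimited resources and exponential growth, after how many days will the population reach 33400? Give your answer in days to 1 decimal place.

4.3 days

Set N₀·e^(rt) = 33400: e^(0.447·t) = 33400/4876 = 6.8499.
0.447·t = ln(6.8499) = 1.9242, so t = 1.9242/0.447 = 4.3048.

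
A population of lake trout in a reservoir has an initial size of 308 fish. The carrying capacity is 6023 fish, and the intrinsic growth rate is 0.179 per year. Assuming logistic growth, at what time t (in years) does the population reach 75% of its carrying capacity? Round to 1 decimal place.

22.5 years

A = (K − N₀)/N₀ = (6023 − 308)/308 = 18.555.
Solve 6023/(1 + 18.555·e^(−0.179t)) = 4517.25: 1 + 18.555·e^(−0.179t) = 1.3333, so e^(−0.179t) = 0.0179644.
−0.179·t = ln(0.0179644) = -4.0194, so t = 4.0194/0.179 = 22.455.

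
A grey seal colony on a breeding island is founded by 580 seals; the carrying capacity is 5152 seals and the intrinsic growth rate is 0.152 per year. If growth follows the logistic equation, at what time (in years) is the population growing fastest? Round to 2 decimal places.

13.58 years

Logistic growth is fastest at N = K/2 = 2576.
A = (K − N₀)/N₀ = 7.8828. Set K/(1 + A·e^(−rt)) = K/2 → A·e^(−rt) = 1.
e^(−0.152t) = 1/7.8828 = 0.126859, so t = ln(7.8828)/0.152 = 2.0647/0.152 = 13.583.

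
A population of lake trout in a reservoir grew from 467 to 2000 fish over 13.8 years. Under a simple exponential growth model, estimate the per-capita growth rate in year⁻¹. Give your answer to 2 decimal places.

From N(t) = N₀·e^(rt): e^(r·13.8) = 2000/467 = 4.2827.
r·13.8 = ln(4.2827) = 1.4546, so r = 1.4546/13.8 = 0.1054.

0.11 per year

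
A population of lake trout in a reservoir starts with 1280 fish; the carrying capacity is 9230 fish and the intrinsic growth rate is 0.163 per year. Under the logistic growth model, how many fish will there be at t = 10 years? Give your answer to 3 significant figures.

A = (K − N₀)/N₀ = (9230 − 1280)/1280 = 6.2109.
N(t) = K/(1 + A·e^(−rt)) = 9230/(1 + 6.2109×e^(−0.163×10)).
e^(−1.63) = 0.19593; denominator = 1 + 6.2109×0.19593 = 2.2169.
N = 9230/2.2169 = 4163.46.

4160 fish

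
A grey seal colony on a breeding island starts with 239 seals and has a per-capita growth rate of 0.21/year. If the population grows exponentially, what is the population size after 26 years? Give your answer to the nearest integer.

N(t) = N₀·e^(rt) = 239 × e^(0.21×26) = 239 × e^5.46.
e^5.46 ≈ 235.1, so N ≈ 239 × 235.1 = 56188.3.

56188 seals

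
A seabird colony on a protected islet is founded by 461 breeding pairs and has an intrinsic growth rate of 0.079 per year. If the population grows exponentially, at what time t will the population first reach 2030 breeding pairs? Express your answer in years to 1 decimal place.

Set N₀·e^(rt) = 2030: e^(0.079·t) = 2030/461 = 4.4035.
0.079·t = ln(4.4035) = 1.4824, so t = 1.4824/0.079 = 18.764.

18.8 years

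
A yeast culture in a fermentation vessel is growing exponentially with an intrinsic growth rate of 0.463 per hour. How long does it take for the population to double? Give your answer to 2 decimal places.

Doubling time t_d = ln(2)/r = 0.6931/0.463 = 1.4971.

1.50 hours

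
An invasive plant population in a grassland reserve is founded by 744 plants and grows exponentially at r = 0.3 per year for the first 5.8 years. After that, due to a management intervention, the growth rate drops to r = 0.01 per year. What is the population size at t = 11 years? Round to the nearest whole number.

Phase 1: N(5.8) = 744·e^(0.3×5.8) = 744·e^1.74 = 4238.82.
Phase 2 runs for 11 − 5.8 = 5.2 years at r = 0.01.
N(11) = 4238.82·e^(0.01×5.2) = 4238.82·e^0.052 = 4465.07.

4465 plants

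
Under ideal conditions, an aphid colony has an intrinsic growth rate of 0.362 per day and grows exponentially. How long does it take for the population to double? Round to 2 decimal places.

Doubling time t_d = ln(2)/r = 0.6931/0.362 = 1.9148.

1.91 days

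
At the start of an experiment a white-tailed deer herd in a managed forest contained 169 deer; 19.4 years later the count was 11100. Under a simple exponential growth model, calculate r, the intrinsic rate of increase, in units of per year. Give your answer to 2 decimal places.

0.22 per year

From N(t) = N₀·e^(rt): e^(r·19.4) = 11100/169 = 65.68.
r·19.4 = ln(65.68) = 4.1848, so r = 4.1848/19.4 = 0.21571.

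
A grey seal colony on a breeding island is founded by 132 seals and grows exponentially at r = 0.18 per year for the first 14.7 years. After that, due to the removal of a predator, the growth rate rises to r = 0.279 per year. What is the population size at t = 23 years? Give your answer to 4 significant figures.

Phase 1: N(14.7) = 132·e^(0.18×14.7) = 132·e^2.646 = 1860.87.
Phase 2 runs for 23 − 14.7 = 8.3 years at r = 0.279.
N(23) = 1860.87·e^(0.279×8.3) = 1860.87·e^2.316 = 18854.4.

18850 seals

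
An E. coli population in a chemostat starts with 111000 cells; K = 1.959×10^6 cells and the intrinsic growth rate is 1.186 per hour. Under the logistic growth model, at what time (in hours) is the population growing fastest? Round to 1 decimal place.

Logistic growth is fastest at N = K/2 = 979500.
A = (K − N₀)/N₀ = 16.649. Set K/(1 + A·e^(−rt)) = K/2 → A·e^(−rt) = 1.
e^(−1.186t) = 1/16.649 = 0.0600649, so t = ln(16.649)/1.186 = 2.8123/1.186 = 2.3713.

2.4 hours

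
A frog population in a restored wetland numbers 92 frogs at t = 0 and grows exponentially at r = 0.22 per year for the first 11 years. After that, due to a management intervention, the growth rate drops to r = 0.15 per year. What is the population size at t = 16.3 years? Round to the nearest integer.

2291 frogs

Phase 1: N(11) = 92·e^(0.22×11) = 92·e^2.42 = 1034.62.
Phase 2 runs for 16.3 − 11 = 5.3 years at r = 0.15.
N(16.3) = 1034.62·e^(0.15×5.3) = 1034.62·e^0.795 = 2291.1.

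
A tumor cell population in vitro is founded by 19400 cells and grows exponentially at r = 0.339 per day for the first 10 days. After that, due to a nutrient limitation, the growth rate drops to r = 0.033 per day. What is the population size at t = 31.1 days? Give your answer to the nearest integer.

1154674 cells

Phase 1: N(10) = 19400·e^(0.339×10) = 19400·e^3.39 = 575519.
Phase 2 runs for 31.1 − 10 = 21.1 days at r = 0.033.
N(31.1) = 575519·e^(0.033×21.1) = 575519·e^0.6963 = 1.154674×10^6.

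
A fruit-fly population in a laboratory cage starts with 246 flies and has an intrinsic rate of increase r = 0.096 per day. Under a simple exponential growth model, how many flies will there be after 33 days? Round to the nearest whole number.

N(t) = N₀·e^(rt) = 246 × e^(0.096×33) = 246 × e^3.168.
e^3.168 ≈ 23.76, so N ≈ 246 × 23.76 = 5844.94.

5845 flies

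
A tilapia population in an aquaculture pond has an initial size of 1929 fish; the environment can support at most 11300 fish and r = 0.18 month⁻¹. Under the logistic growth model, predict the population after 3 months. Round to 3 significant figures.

A = (K − N₀)/N₀ = (11300 − 1929)/1929 = 4.858.
N(t) = K/(1 + A·e^(−rt)) = 11300/(1 + 4.858×e^(−0.18×3)).
e^(−0.54) = 0.58275; denominator = 1 + 4.858×0.58275 = 3.831.
N = 11300/3.831 = 2949.65.

2950 fish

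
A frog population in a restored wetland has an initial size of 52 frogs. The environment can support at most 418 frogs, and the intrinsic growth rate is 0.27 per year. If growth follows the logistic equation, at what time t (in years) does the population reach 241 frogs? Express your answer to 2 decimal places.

8.37 years

A = (K − N₀)/N₀ = (418 − 52)/52 = 7.0385.
Solve 418/(1 + 7.0385·e^(−0.27t)) = 241: 1 + 7.0385·e^(−0.27t) = 1.7344, so e^(−0.27t) = 0.104347.
−0.27·t = ln(0.104347) = -2.26, so t = 2.26/0.27 = 8.3705.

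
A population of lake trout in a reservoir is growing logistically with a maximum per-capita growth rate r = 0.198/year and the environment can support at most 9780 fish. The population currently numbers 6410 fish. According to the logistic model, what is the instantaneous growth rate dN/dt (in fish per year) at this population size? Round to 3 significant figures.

437 fish per year

dN/dt = rN(1 − N/K) = 0.198 × 6410 × (1 − 6410/9780).
1 − 6410/9780 = 0.34458; dN/dt = 0.198 × 6410 × 0.34458 = 437.34.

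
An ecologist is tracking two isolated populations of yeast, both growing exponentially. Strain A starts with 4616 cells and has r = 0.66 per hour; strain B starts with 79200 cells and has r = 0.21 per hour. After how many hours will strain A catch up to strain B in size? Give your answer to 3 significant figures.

Set 4616·e^(0.66t) = 79200·e^(0.21t).
e^((0.66 − 0.21)t) = 79200/4616 → e^(0.45·t) = 17.158.
0.45·t = ln(17.158) = 2.8424, so t = 2.8424/0.45 = 6.3166.

6.32 hours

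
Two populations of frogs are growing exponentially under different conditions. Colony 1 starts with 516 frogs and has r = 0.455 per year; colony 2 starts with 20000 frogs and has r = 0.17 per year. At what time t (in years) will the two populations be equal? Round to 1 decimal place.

12.8 years

Set 516·e^(0.455t) = 20000·e^(0.17t).
e^((0.455 − 0.17)t) = 20000/516 → e^(0.285·t) = 38.76.
0.285·t = ln(38.76) = 3.6574, so t = 3.6574/0.285 = 12.833.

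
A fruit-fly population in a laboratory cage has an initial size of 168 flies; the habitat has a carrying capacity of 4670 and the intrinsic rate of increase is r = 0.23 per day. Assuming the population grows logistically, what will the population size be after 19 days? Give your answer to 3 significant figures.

3490 flies

A = (K − N₀)/N₀ = (4670 − 168)/168 = 26.798.
N(t) = K/(1 + A·e^(−rt)) = 4670/(1 + 26.798×e^(−0.23×19)).
e^(−4.37) = 0.012651; denominator = 1 + 26.798×0.012651 = 1.339.
N = 4670/1.339 = 3487.62.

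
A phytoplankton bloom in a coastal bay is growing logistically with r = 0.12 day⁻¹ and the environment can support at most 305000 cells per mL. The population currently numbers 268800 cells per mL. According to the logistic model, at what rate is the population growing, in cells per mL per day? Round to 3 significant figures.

3830 cells per mL per day

dN/dt = rN(1 − N/K) = 0.12 × 268800 × (1 − 268800/305000).
1 − 268800/305000 = 0.11869; dN/dt = 0.12 × 268800 × 0.11869 = 3828.4.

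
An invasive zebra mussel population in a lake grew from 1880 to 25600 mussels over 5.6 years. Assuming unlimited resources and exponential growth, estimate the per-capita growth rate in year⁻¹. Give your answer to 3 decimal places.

0.466 per year

From N(t) = N₀·e^(rt): e^(r·5.6) = 25600/1880 = 13.617.
r·5.6 = ln(13.617) = 2.6113, so r = 2.6113/5.6 = 0.46631.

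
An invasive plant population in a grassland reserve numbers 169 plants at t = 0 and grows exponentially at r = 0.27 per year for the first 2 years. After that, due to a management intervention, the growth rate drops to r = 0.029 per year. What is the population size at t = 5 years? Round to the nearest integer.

Phase 1: N(2) = 169·e^(0.27×2) = 169·e^0.54 = 290.005.
Phase 2 runs for 5 − 2 = 3 years at r = 0.029.
N(5) = 290.005·e^(0.029×3) = 290.005·e^0.087 = 316.366.

316 plants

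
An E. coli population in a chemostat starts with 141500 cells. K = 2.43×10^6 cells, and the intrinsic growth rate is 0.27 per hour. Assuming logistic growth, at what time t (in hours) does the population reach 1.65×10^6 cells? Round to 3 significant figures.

13.1 hours

A = (K − N₀)/N₀ = (2.43×10^6 − 141500)/141500 = 16.173.
Solve 2.43×10^6/(1 + 16.173·e^(−0.27t)) = 1.65×10^6: 1 + 16.173·e^(−0.27t) = 1.4727, so e^(−0.27t) = 0.0292291.
−0.27·t = ln(0.0292291) = -3.5326, so t = 3.5326/0.27 = 13.084.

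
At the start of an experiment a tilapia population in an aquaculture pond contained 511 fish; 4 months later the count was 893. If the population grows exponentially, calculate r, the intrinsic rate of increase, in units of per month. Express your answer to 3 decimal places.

From N(t) = N₀·e^(rt): e^(r·4) = 893/511 = 1.7476.
r·4 = ln(1.7476) = 0.55822, so r = 0.55822/4 = 0.13955.

0.140 per month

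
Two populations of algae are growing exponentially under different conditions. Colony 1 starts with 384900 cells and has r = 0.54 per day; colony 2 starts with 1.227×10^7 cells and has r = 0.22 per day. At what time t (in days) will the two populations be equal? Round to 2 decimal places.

10.82 days

Set 384900·e^(0.54t) = 1.227×10^7·e^(0.22t).
e^((0.54 − 0.22)t) = 1.227×10^7/384900 → e^(0.32·t) = 31.878.
0.32·t = ln(31.878) = 3.4619, so t = 3.4619/0.32 = 10.819.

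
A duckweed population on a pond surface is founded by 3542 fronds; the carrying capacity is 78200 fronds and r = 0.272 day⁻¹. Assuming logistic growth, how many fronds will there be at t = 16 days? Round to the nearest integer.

A = (K − N₀)/N₀ = (78200 − 3542)/3542 = 21.078.
N(t) = K/(1 + A·e^(−rt)) = 78200/(1 + 21.078×e^(−0.272×16)).
e^(−4.352) = 0.012881; denominator = 1 + 21.078×0.012881 = 1.2715.
N = 78200/1.2715 = 61501.9.

61502 fronds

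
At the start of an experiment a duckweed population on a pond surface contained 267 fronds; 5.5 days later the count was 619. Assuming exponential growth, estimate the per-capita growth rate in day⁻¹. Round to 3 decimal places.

From N(t) = N₀·e^(rt): e^(r·5.5) = 619/267 = 2.3184.
r·5.5 = ln(2.3184) = 0.84086, so r = 0.84086/5.5 = 0.15288.

0.153 per day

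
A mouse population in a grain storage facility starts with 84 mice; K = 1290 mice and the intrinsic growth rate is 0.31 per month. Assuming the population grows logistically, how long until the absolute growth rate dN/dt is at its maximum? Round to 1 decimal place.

8.6 months

Logistic growth is fastest at N = K/2 = 645.
A = (K − N₀)/N₀ = 14.357. Set K/(1 + A·e^(−rt)) = K/2 → A·e^(−rt) = 1.
e^(−0.31t) = 1/14.357 = 0.0696517, so t = ln(14.357)/0.31 = 2.6642/0.31 = 8.5943.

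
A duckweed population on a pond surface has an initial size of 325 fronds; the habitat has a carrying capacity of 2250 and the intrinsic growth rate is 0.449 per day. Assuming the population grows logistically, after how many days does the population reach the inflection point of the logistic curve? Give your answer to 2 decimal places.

3.96 days

Logistic growth is fastest at N = K/2 = 1125.
A = (K − N₀)/N₀ = 5.9231. Set K/(1 + A·e^(−rt)) = K/2 → A·e^(−rt) = 1.
e^(−0.449t) = 1/5.9231 = 0.168831, so t = ln(5.9231)/0.449 = 1.7789/0.449 = 3.9618.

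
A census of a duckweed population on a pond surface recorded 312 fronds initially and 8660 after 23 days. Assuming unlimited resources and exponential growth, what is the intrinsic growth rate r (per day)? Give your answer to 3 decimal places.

0.144 per day

From N(t) = N₀·e^(rt): e^(r·23) = 8660/312 = 27.756.
r·23 = ln(27.756) = 3.3235, so r = 3.3235/23 = 0.1445.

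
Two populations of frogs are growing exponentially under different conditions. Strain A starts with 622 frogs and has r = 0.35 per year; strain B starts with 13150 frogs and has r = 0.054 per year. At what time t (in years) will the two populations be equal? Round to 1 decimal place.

10.3 years

Set 622·e^(0.35t) = 13150·e^(0.054t).
e^((0.35 − 0.054)t) = 13150/622 → e^(0.296·t) = 21.141.
0.296·t = ln(21.141) = 3.0512, so t = 3.0512/0.296 = 10.308.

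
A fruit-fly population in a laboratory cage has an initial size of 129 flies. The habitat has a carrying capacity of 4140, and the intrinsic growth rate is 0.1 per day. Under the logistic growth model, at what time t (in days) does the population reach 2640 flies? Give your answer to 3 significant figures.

40.0 days

A = (K − N₀)/N₀ = (4140 − 129)/129 = 31.093.
Solve 4140/(1 + 31.093·e^(−0.1t)) = 2640: 1 + 31.093·e^(−0.1t) = 1.5682, so e^(−0.1t) = 0.0182736.
−0.1·t = ln(0.0182736) = -4.0023, so t = 4.0023/0.1 = 40.023.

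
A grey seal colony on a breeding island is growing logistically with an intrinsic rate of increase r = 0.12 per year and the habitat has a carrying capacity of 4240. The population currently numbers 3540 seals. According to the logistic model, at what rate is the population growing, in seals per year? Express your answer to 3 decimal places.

dN/dt = rN(1 − N/K) = 0.12 × 3540 × (1 − 3540/4240).
1 − 3540/4240 = 0.16509; dN/dt = 0.12 × 3540 × 0.16509 = 70.132.

70.132 seals per year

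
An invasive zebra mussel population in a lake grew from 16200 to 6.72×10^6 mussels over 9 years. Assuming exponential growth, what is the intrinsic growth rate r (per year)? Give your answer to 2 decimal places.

0.67 per year

From N(t) = N₀·e^(rt): e^(r·9) = 6.72×10^6/16200 = 414.81.
r·9 = ln(414.81) = 6.0278, so r = 6.0278/9 = 0.66976.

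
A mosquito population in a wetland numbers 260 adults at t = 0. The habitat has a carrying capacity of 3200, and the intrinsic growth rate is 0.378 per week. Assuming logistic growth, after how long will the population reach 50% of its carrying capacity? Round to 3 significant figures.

A = (K − N₀)/N₀ = (3200 − 260)/260 = 11.308.
Solve 3200/(1 + 11.308·e^(−0.378t)) = 1600: 1 + 11.308·e^(−0.378t) = 2, so e^(−0.378t) = 0.0884354.
−0.378·t = ln(0.0884354) = -2.4255, so t = 2.4255/0.378 = 6.4166.

6.42 weeks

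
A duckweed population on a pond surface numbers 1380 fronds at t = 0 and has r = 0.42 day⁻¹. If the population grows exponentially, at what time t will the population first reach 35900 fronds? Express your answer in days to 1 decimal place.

Set N₀·e^(rt) = 35900: e^(0.42·t) = 35900/1380 = 26.014.
0.42·t = ln(26.014) = 3.2587, so t = 3.2587/0.42 = 7.7587.

7.8 days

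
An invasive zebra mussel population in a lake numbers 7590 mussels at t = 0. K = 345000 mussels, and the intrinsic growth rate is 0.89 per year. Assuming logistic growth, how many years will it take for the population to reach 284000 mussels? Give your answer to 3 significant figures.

5.99 years

A = (K − N₀)/N₀ = (345000 − 7590)/7590 = 44.455.
Solve 345000/(1 + 44.455·e^(−0.89t)) = 284000: 1 + 44.455·e^(−0.89t) = 1.2148, so e^(−0.89t) = 0.00483165.
−0.89·t = ln(0.00483165) = -5.3326, so t = 5.3326/0.89 = 5.9916.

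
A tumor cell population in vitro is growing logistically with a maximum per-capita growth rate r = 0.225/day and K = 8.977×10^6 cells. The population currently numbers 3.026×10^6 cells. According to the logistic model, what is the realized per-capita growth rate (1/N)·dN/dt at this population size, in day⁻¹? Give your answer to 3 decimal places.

0.149 per day

(1/N)·dN/dt = r(1 − N/K) = 0.225 × (1 − 3.026×10^6/8.977×10^6).
= 0.225 × 0.66292 = 0.14916.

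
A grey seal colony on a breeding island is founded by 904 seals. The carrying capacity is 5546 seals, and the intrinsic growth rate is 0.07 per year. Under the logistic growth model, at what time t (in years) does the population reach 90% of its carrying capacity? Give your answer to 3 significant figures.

A = (K − N₀)/N₀ = (5546 − 904)/904 = 5.135.
Solve 5546/(1 + 5.135·e^(−0.07t)) = 4991.4: 1 + 5.135·e^(−0.07t) = 1.1111, so e^(−0.07t) = 0.0216382.
−0.07·t = ln(0.0216382) = -3.8333, so t = 3.8333/0.07 = 54.761.

54.8 years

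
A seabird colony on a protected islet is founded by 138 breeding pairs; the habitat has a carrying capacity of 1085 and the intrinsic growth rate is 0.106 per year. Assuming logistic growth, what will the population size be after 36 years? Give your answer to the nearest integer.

A = (K − N₀)/N₀ = (1085 − 138)/138 = 6.8623.
N(t) = K/(1 + A·e^(−rt)) = 1085/(1 + 6.8623×e^(−0.106×36)).
e^(−3.816) = 0.022016; denominator = 1 + 6.8623×0.022016 = 1.1511.
N = 1085/1.1511 = 942.594.

943 breeding pairs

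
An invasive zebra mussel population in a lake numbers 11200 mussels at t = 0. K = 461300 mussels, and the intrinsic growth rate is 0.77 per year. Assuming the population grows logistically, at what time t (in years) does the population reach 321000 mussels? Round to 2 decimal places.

5.87 years

A = (K − N₀)/N₀ = (461300 − 11200)/11200 = 40.188.
Solve 461300/(1 + 40.188·e^(−0.77t)) = 321000: 1 + 40.188·e^(−0.77t) = 1.4371, so e^(−0.77t) = 0.0108758.
−0.77·t = ln(0.0108758) = -4.5212, so t = 4.5212/0.77 = 5.8717.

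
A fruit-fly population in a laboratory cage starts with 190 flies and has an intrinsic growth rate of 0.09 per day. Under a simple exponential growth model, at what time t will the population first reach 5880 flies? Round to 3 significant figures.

38.1 days

Set N₀·e^(rt) = 5880: e^(0.09·t) = 5880/190 = 30.947.
0.09·t = ln(30.947) = 3.4323, so t = 3.4323/0.09 = 38.137.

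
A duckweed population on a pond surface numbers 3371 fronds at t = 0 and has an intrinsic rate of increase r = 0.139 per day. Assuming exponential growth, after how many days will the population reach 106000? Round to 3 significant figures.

Set N₀·e^(rt) = 106000: e^(0.139·t) = 106000/3371 = 31.445.
0.139·t = ln(31.445) = 3.4482, so t = 3.4482/0.139 = 24.807.

24.8 days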